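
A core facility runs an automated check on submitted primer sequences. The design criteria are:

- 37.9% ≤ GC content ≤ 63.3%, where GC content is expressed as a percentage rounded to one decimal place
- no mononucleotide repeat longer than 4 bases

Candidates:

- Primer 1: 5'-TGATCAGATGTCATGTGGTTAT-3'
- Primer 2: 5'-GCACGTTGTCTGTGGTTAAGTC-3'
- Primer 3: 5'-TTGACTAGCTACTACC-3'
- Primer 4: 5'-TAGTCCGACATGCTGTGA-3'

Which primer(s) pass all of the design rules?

Primer 2, Primer 3 and Primer 4.

Primer 1 (22 nt, A=5 T=9 G=6 C=2): GC 8/22 = 36.4%, outside 37.9–63.3% ✗; longest run = 2 ✓ — fails.
Primer 2 (22 nt, A=3 T=8 G=7 C=4): GC 11/22 = 50.0% ✓; longest run = 2 ✓ — passes.
Primer 3 (16 nt, A=4 T=5 G=2 C=5): GC 7/16 = 43.8% ✓; longest run = 2 ✓ — passes.
Primer 4 (18 nt, A=4 T=5 G=5 C=4): GC 9/18 = 50.0% ✓; longest run = 2 ✓ — passes.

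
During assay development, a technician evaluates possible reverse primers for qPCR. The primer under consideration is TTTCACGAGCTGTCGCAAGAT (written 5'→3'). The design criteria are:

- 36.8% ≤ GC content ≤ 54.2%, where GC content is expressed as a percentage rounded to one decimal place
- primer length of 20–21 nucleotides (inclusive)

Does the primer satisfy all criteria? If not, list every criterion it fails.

Base counts: A=5, T=6, G=5, C=5 (length 21).
GC content: GC 10/21 = 47.6% ✓
length: length 21 ✓

Meets all criteria.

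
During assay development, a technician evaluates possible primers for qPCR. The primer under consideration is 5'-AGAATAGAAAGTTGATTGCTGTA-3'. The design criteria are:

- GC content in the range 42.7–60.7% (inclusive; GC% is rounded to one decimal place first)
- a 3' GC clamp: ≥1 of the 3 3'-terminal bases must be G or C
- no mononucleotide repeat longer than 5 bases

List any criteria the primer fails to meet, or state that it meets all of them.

Base counts: A=9, T=7, G=6, C=1 (length 23).
GC content: GC 7/23 = 30.4%, outside 42.7–60.7% ✗
GC clamp: 3' end GTA has 1 G/C ✓
homopolymer run: longest run = 3 ✓

Fails: GC content.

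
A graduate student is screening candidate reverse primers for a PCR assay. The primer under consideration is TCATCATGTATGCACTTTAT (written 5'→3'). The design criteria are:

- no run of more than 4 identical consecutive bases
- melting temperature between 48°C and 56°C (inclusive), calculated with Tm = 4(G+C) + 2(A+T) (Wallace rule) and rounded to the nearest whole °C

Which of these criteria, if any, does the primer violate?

Base counts: A=5, T=9, G=2, C=4 (length 20).
homopolymer run: longest run = 3 ✓
Tm: Tm = 2·14 + 4·6 = 52°C ✓

Meets all criteria.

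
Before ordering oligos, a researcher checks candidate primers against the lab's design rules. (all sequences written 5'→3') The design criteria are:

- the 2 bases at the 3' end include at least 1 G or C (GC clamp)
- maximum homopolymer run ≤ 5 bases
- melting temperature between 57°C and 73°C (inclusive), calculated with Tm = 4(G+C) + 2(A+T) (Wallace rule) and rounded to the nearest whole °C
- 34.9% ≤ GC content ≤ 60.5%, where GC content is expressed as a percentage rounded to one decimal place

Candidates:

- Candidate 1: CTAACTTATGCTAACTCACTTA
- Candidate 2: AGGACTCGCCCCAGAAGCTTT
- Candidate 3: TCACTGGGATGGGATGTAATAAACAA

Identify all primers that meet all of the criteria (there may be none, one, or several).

None of the candidates satisfy all criteria.

Candidate 1 (22 nt, A=7 T=8 G=1 C=6): 3' end TA has 0 G/C, need ≥1 ✗; longest run = 2 ✓; Tm = 2·15 + 4·7 = 58°C ✓; GC 7/22 = 31.8%, outside 34.9–60.5% ✗ — fails.
Candidate 2 (21 nt, A=5 T=4 G=5 C=7): 3' end TT has 0 G/C, need ≥1 ✗; longest run = 4 ✓; Tm = 2·9 + 4·12 = 66°C ✓; GC 12/21 = 57.1% ✓ — fails.
Candidate 3 (26 nt, A=10 T=6 G=7 C=3): 3' end AA has 0 G/C, need ≥1 ✗; longest run = 3 ✓; Tm = 2·16 + 4·10 = 72°C ✓; GC 10/26 = 38.5% ✓ — fails.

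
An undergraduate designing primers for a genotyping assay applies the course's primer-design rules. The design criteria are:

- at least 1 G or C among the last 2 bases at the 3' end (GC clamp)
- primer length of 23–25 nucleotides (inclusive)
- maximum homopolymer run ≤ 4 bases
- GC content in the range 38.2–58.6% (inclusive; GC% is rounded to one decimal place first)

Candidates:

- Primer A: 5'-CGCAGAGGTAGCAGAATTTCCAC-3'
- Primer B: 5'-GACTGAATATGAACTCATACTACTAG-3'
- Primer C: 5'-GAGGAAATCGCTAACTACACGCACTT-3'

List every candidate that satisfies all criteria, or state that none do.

Primer A (23 nt, A=7 T=4 G=6 C=6): 3' end AC has 1 G/C ✓; length 23 ✓; longest run = 3 ✓; GC 12/23 = 52.2% ✓ — passes.
Primer B (26 nt, A=10 T=7 G=4 C=5): 3' end AG has 1 G/C ✓; length 26, outside 23–25 ✗; longest run = 2 ✓; GC 9/26 = 34.6%, outside 38.2–58.6% ✗ — fails.
Primer C (26 nt, A=9 T=5 G=5 C=7): 3' end TT has 0 G/C, need ≥1 ✗; length 26, outside 23–25 ✗; longest run = 3 ✓; GC 12/26 = 46.2% ✓ — fails.

Primer A only.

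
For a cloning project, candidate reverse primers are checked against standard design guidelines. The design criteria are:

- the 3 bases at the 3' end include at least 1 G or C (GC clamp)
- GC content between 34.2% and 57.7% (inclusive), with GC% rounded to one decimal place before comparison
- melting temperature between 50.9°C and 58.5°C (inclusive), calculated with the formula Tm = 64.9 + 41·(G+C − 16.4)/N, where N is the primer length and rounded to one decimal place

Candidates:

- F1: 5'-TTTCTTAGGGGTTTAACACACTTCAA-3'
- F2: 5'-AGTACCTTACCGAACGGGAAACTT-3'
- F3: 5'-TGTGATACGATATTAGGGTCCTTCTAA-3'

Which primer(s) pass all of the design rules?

F1 (26 nt, A=7 T=10 G=4 C=5): 3' end CAA has 1 G/C ✓; GC 9/26 = 34.6% ✓; Tm = 64.9 + 41·(9 − 16.4)/26 = 53.2°C ✓ — passes.
F2 (24 nt, A=8 T=5 G=5 C=6): 3' end CTT has 1 G/C ✓; GC 11/24 = 45.8% ✓; Tm = 64.9 + 41·(11 − 16.4)/24 = 55.7°C ✓ — passes.
F3 (27 nt, A=7 T=10 G=6 C=4): 3' end TAA has 0 G/C, need ≥1 ✗; GC 10/27 = 37.0% ✓; Tm = 64.9 + 41·(10 − 16.4)/27 = 55.2°C ✓ — fails.

F1 and F2.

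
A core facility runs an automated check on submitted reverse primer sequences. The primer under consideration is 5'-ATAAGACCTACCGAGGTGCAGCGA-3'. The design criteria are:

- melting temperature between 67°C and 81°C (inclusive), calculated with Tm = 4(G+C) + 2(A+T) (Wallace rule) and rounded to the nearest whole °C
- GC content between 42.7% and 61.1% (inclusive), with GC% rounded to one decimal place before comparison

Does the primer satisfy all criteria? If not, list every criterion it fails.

Meets all criteria.

Base counts: A=8, T=3, G=7, C=6 (length 24).
Tm: Tm = 2·11 + 4·13 = 74°C ✓
GC content: GC 13/24 = 54.2% ✓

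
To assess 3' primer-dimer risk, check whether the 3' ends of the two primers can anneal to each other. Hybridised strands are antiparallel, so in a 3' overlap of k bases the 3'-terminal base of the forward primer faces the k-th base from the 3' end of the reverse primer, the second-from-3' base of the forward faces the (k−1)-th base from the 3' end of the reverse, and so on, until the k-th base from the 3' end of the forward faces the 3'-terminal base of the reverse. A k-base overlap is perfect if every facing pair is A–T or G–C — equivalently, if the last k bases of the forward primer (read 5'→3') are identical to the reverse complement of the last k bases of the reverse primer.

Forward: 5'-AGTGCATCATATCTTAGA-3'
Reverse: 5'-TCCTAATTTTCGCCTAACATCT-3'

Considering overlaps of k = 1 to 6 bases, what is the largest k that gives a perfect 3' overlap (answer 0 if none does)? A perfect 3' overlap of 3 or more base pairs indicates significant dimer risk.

Last 6 bases (5'→3') — forward …CTTAGA, reverse …ACATCT.
Reverse complement of the reverse primer's last 6 bases: AGATGT; its first k bases are the reverse complement of the reverse primer's last k bases, so a perfect k-base overlap needs the forward primer's last k bases to equal them.
Comparing (forward last k vs required): k=1: A vs A ✓; k=2: GA vs AG ✗; k=3: AGA vs AGA ✓; k=4: TAGA vs AGAT ✗; k=5: TTAGA vs AGATG ✗; k=6: CTTAGA vs AGATGT ✗.
Perfect overlaps at k = 1, 3; the largest is 3.

Longest perfect overlap: 3 complementary base pairs; significant dimer risk (threshold 3).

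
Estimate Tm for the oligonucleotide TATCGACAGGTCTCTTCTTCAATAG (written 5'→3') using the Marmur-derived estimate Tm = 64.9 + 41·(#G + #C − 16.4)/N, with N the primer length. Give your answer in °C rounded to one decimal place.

Base counts: A=6, T=9, G=4, C=6; G+C = 10, N = 25.
Tm = 64.9 + 41·(10 − 16.4)/25 = 64.9 + -262.40/25 = 54.4°C.

54.4°C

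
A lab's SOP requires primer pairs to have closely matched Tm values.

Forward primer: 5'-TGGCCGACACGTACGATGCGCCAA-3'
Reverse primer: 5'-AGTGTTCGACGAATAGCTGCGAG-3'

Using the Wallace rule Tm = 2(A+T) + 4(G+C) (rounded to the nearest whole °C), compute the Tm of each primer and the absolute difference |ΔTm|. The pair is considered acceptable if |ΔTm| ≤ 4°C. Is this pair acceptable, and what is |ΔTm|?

Forward: A=6 T=3 G=7 C=8 → Tm = 2·9 + 4·15 = 78°C.
Reverse: A=6 T=5 G=8 C=4 → Tm = 2·11 + 4·12 = 70°C.
|ΔTm| = |78 − 70| = 8°C, > 4°C.

|ΔTm| = 8°C; the pair is not acceptable.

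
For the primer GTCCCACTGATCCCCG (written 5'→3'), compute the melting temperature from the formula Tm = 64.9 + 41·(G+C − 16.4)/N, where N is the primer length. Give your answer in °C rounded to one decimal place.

51.1°C

Base counts: A=2, T=3, G=3, C=8; G+C = 11, N = 16.
Tm = 64.9 + 41·(11 − 16.4)/16 = 64.9 + -221.40/16 = 51.1°C.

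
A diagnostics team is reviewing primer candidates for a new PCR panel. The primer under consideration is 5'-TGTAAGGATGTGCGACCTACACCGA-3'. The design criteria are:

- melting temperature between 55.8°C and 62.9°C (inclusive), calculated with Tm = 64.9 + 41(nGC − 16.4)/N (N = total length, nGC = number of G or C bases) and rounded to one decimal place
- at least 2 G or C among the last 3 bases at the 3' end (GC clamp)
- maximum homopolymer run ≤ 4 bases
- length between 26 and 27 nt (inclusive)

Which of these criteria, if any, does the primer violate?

Fails: length.

Base counts: A=7, T=5, G=7, C=6 (length 25).
Tm: Tm = 64.9 + 41·(13 − 16.4)/25 = 59.3°C ✓
GC clamp: 3' end CGA has 2 G/C ✓
homopolymer run: longest run = 2 ✓
length: length 25, outside 26–27 ✗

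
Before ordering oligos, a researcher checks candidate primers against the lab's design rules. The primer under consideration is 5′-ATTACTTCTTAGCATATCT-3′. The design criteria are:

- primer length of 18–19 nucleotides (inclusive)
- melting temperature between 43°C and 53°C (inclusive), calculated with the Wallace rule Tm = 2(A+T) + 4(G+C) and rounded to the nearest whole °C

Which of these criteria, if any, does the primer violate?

Base counts: A=5, T=9, G=1, C=4 (length 19).
length: length 19 ✓
Tm: Tm = 2·14 + 4·5 = 48°C ✓

Meets all criteria.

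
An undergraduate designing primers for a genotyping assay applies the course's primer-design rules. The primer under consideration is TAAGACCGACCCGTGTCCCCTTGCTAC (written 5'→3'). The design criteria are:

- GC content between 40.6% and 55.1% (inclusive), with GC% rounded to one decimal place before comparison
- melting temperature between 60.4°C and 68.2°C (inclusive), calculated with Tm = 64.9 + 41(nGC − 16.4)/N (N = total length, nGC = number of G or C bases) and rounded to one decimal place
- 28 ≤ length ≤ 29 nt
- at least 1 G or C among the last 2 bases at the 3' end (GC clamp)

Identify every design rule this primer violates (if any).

Fails: GC content, length.

Base counts: A=5, T=6, G=5, C=11 (length 27).
GC content: GC 16/27 = 59.3%, outside 40.6–55.1% ✗
Tm: Tm = 64.9 + 41·(16 − 16.4)/27 = 64.3°C ✓
length: length 27, outside 28–29 ✗
GC clamp: 3' end AC has 1 G/C ✓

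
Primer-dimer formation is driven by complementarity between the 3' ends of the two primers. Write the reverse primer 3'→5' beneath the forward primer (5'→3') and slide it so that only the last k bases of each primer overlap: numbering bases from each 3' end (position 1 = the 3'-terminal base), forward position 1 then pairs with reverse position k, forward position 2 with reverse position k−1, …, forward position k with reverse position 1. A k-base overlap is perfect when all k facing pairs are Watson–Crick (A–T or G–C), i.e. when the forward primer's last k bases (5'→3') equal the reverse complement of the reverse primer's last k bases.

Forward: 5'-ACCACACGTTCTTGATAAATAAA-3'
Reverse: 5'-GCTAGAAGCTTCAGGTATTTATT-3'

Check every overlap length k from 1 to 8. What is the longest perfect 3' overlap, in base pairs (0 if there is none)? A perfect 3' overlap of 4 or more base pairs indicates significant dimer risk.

Longest perfect overlap: 6 complementary base pairs; significant dimer risk (threshold 4).

Last 8 bases (5'→3') — forward …TAAATAAA, reverse …TATTTATT.
Reverse complement of the reverse primer's last 8 bases: AATAAATA; its first k bases are the reverse complement of the reverse primer's last k bases, so a perfect k-base overlap needs the forward primer's last k bases to equal them.
Comparing (forward last k vs required): k=1: A vs A ✓; k=2: AA vs AA ✓; k=3: AAA vs AAT ✗; k=4: TAAA vs AATA ✗; k=5: ATAAA vs AATAA ✗; k=6: AATAAA vs AATAAA ✓; k=7: AAATAAA vs AATAAAT ✗; k=8: TAAATAAA vs AATAAATA ✗.
Perfect overlaps at k = 1, 2, 6; the largest is 6.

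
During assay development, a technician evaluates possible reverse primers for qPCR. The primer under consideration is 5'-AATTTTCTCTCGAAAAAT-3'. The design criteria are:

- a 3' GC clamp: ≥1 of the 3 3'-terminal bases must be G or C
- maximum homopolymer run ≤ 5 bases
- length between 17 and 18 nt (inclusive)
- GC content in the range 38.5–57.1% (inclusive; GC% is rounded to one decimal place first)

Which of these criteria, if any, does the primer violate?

Base counts: A=7, T=7, G=1, C=3 (length 18).
GC clamp: 3' end AAT has 0 G/C, need ≥1 ✗
homopolymer run: longest run = 5 ✓
length: length 18 ✓
GC content: GC 4/18 = 22.2%, outside 38.5–57.1% ✗

Fails: GC clamp, GC content.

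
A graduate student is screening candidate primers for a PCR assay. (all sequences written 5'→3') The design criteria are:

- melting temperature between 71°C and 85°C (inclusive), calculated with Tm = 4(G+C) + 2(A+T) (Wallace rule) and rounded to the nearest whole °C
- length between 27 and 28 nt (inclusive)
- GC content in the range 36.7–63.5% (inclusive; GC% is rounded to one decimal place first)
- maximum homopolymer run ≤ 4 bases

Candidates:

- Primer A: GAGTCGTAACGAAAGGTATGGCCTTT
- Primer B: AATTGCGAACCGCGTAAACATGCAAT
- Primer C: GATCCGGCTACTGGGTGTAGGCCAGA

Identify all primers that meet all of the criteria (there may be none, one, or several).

Primer A (26 nt, A=7 T=7 G=8 C=4): Tm = 2·14 + 4·12 = 76°C ✓; length 26, outside 27–28 ✗; GC 12/26 = 46.2% ✓; longest run = 3 ✓ — fails.
Primer B (26 nt, A=10 T=5 G=5 C=6): Tm = 2·15 + 4·11 = 74°C ✓; length 26, outside 27–28 ✗; GC 11/26 = 42.3% ✓; longest run = 3 ✓ — fails.
Primer C (26 nt, A=5 T=5 G=10 C=6): Tm = 2·10 + 4·16 = 84°C ✓; length 26, outside 27–28 ✗; GC 16/26 = 61.5% ✓; longest run = 3 ✓ — fails.

None of the candidates satisfy all criteria.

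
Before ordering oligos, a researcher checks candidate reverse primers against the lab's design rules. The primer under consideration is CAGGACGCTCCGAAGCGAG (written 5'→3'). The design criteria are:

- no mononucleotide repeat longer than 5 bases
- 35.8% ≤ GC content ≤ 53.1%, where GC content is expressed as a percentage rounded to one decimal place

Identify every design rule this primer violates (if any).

Fails: GC content.

Base counts: A=5, T=1, G=7, C=6 (length 19).
homopolymer run: longest run = 2 ✓
GC content: GC 13/19 = 68.4%, outside 35.8–53.1% ✗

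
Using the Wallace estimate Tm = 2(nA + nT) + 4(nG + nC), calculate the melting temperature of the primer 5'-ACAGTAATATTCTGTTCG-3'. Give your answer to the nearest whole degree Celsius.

Base counts: A=5, T=7, G=3, C=3 (length 18).
Tm = 2·(5+7) + 4·(3+3) = 2·12 + 4·6 = 24 + 24 = 48°C.

48°C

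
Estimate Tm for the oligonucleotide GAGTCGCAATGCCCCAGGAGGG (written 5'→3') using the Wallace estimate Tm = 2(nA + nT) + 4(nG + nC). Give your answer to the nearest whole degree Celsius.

74°C

Base counts: A=5, T=2, G=9, C=6 (length 22).
Tm = 2·(5+2) + 4·(9+6) = 2·7 + 4·15 = 14 + 60 = 74°C.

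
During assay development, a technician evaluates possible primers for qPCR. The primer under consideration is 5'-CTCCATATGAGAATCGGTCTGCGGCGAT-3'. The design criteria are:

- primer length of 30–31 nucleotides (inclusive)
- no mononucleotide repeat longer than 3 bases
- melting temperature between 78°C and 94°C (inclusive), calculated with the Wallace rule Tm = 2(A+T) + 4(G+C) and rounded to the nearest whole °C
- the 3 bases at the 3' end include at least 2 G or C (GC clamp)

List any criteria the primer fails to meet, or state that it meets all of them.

Base counts: A=6, T=7, G=8, C=7 (length 28).
length: length 28, outside 30–31 ✗
homopolymer run: longest run = 2 ✓
Tm: Tm = 2·13 + 4·15 = 86°C ✓
GC clamp: 3' end GAT has 1 G/C, need ≥2 ✗

Fails: length, GC clamp.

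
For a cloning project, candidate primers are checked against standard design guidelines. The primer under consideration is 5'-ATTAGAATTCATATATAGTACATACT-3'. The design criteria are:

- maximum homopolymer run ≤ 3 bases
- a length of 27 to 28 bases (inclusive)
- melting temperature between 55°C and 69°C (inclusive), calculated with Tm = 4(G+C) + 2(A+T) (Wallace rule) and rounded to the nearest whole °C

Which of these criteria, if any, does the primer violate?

Base counts: A=11, T=10, G=2, C=3 (length 26).
homopolymer run: longest run = 2 ✓
length: length 26, outside 27–28 ✗
Tm: Tm = 2·21 + 4·5 = 62°C ✓

Fails: length.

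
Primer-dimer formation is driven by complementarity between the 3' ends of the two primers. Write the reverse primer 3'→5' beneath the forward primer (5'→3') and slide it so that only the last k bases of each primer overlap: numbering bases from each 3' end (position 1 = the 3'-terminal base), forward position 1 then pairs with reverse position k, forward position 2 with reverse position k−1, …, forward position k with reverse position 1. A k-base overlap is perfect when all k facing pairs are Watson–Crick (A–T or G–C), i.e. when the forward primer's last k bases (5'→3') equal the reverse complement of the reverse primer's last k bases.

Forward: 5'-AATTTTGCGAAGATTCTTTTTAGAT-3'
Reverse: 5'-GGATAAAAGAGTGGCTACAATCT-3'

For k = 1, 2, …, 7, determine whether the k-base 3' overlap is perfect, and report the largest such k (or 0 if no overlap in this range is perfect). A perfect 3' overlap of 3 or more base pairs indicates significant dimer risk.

Last 7 bases (5'→3') — forward …TTTAGAT, reverse …ACAATCT.
Reverse complement of the reverse primer's last 7 bases: AGATTGT; its first k bases are the reverse complement of the reverse primer's last k bases, so a perfect k-base overlap needs the forward primer's last k bases to equal them.
Comparing (forward last k vs required): k=1: T vs A ✗; k=2: AT vs AG ✗; k=3: GAT vs AGA ✗; k=4: AGAT vs AGAT ✓; k=5: TAGAT vs AGATT ✗; k=6: TTAGAT vs AGATTG ✗; k=7: TTTAGAT vs AGATTGT ✗.
Only k = 4 is perfect, so the longest perfect 3' overlap is 4.

Longest perfect overlap: 4 complementary base pairs; significant dimer risk (threshold 3).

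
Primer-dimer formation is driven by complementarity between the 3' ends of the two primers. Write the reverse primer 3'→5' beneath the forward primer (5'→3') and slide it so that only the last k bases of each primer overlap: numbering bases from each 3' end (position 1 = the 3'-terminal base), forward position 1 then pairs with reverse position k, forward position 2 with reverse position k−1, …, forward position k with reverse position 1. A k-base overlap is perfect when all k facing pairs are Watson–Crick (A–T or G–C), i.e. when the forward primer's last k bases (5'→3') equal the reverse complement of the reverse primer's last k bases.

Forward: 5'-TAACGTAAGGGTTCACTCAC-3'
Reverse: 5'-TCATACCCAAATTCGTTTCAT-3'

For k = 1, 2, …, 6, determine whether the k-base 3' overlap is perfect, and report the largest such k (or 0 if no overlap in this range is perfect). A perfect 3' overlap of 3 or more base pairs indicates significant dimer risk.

Longest perfect overlap: 0 complementary base pairs; below the dimer-risk threshold (threshold 3).

Last 6 bases (5'→3') — forward …ACTCAC, reverse …TTTCAT.
Reverse complement of the reverse primer's last 6 bases: ATGAAA; its first k bases are the reverse complement of the reverse primer's last k bases, so a perfect k-base overlap needs the forward primer's last k bases to equal them.
Comparing (forward last k vs required): k=1: C vs A ✗; k=2: AC vs AT ✗; k=3: CAC vs ATG ✗; k=4: TCAC vs ATGA ✗; k=5: CTCAC vs ATGAA ✗; k=6: ACTCAC vs ATGAAA ✗.
No overlap length from 1 to 6 is perfect, so the longest perfect 3' overlap is 0.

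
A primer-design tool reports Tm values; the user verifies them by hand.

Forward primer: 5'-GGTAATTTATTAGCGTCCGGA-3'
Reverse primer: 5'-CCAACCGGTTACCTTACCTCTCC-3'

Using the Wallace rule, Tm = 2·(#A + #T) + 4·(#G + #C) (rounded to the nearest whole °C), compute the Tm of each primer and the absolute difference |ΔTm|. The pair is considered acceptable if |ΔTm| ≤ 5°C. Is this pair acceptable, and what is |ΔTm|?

Forward: A=5 T=7 G=6 C=3 → Tm = 2·12 + 4·9 = 60°C.
Reverse: A=4 T=6 G=2 C=11 → Tm = 2·10 + 4·13 = 72°C.
|ΔTm| = |60 − 72| = 12°C, > 5°C.

|ΔTm| = 12°C; the pair is not acceptable.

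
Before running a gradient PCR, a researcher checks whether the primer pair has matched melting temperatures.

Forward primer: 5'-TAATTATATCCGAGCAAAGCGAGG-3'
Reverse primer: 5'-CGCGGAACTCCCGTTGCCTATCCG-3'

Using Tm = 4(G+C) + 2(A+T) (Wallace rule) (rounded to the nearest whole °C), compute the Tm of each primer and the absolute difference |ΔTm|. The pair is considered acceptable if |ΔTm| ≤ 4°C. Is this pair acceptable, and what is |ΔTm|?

Forward: A=9 T=5 G=6 C=4 → Tm = 2·14 + 4·10 = 68°C.
Reverse: A=3 T=5 G=6 C=10 → Tm = 2·8 + 4·16 = 80°C.
|ΔTm| = |68 − 80| = 12°C, > 4°C.

|ΔTm| = 12°C; the pair is not acceptable.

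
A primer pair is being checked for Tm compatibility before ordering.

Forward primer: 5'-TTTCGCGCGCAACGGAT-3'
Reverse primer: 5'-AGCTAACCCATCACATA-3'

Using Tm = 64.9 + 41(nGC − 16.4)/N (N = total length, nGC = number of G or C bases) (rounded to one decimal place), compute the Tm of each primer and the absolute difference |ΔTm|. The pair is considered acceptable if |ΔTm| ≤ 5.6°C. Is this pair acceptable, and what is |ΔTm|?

Forward: G+C = 10, N = 17 → Tm = 64.9 + 41·(10 − 16.4)/17 = 49.5°C.
Reverse: G+C = 7, N = 17 → Tm = 64.9 + 41·(7 − 16.4)/17 = 42.2°C.
|ΔTm| = |49.5 − 42.2| = 7.3°C, > 5.6°C.

|ΔTm| = 7.3°C; the pair is not acceptable.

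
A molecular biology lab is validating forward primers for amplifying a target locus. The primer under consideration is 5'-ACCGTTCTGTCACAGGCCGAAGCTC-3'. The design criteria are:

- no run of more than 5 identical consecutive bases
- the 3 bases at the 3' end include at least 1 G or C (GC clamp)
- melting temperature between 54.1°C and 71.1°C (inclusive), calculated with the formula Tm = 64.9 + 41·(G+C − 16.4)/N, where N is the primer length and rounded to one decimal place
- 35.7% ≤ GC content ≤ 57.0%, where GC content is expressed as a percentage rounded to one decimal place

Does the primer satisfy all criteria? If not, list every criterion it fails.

Fails: GC content.

Base counts: A=5, T=5, G=6, C=9 (length 25).
homopolymer run: longest run = 2 ✓
GC clamp: 3' end CTC has 2 G/C ✓
Tm: Tm = 64.9 + 41·(15 − 16.4)/25 = 62.6°C ✓
GC content: GC 15/25 = 60.0%, outside 35.7–57.0% ✗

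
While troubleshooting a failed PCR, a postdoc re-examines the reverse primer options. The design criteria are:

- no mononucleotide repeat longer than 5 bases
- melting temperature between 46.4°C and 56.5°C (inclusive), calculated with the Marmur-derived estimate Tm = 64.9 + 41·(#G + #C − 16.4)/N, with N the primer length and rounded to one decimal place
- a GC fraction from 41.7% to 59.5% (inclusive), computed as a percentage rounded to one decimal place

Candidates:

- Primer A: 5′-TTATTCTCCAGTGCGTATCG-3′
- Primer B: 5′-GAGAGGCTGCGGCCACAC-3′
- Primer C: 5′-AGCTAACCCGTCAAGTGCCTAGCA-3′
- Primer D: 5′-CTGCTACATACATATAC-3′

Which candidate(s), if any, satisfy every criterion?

Primer A only.

Primer A (20 nt, A=3 T=8 G=4 C=5): longest run = 2 ✓; Tm = 64.9 + 41·(9 − 16.4)/20 = 49.7°C ✓; GC 9/20 = 45.0% ✓ — passes.
Primer B (18 nt, A=4 T=1 G=7 C=6): longest run = 2 ✓; Tm = 64.9 + 41·(13 − 16.4)/18 = 57.2°C, outside 46.4–56.5°C ✗; GC 13/18 = 72.2%, outside 41.7–59.5% ✗ — fails.
Primer C (24 nt, A=7 T=4 G=5 C=8): longest run = 3 ✓; Tm = 64.9 + 41·(13 − 16.4)/24 = 59.1°C, outside 46.4–56.5°C ✗; GC 13/24 = 54.2% ✓ — fails.
Primer D (17 nt, A=6 T=5 G=1 C=5): longest run = 1 ✓; Tm = 64.9 + 41·(6 − 16.4)/17 = 39.8°C, outside 46.4–56.5°C ✗; GC 6/17 = 35.3%, outside 41.7–59.5% ✗ — fails.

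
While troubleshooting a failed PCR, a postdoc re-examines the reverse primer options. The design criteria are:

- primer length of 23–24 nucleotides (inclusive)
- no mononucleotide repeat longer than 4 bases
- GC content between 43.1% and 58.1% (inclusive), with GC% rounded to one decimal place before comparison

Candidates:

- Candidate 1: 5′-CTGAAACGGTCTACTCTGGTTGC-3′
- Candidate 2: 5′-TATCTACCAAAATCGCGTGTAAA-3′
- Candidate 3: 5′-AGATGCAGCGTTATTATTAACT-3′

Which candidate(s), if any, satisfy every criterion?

Candidate 1 (23 nt, A=4 T=7 G=6 C=6): length 23 ✓; longest run = 3 ✓; GC 12/23 = 52.2% ✓ — passes.
Candidate 2 (23 nt, A=9 T=6 G=3 C=5): length 23 ✓; longest run = 4 ✓; GC 8/23 = 34.8%, outside 43.1–58.1% ✗ — fails.
Candidate 3 (22 nt, A=7 T=8 G=4 C=3): length 22, outside 23–24 ✗; longest run = 2 ✓; GC 7/22 = 31.8%, outside 43.1–58.1% ✗ — fails.

Candidate 1 only.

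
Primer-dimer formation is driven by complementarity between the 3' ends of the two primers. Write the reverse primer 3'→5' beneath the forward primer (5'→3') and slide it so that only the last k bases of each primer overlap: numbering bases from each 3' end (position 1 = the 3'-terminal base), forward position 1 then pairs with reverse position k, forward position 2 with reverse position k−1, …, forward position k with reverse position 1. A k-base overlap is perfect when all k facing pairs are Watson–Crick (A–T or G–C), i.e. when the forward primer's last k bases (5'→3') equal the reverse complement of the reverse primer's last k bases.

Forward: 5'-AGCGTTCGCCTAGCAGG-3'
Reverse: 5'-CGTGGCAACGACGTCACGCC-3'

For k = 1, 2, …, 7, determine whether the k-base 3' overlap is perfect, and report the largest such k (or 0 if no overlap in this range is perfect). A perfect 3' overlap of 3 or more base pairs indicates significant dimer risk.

Longest perfect overlap: 2 complementary base pairs; below the dimer-risk threshold (threshold 3).

Last 7 bases (5'→3') — forward …TAGCAGG, reverse …TCACGCC.
Reverse complement of the reverse primer's last 7 bases: GGCGTGA; its first k bases are the reverse complement of the reverse primer's last k bases, so a perfect k-base overlap needs the forward primer's last k bases to equal them.
Comparing (forward last k vs required): k=1: G vs G ✓; k=2: GG vs GG ✓; k=3: AGG vs GGC ✗; k=4: CAGG vs GGCG ✗; k=5: GCAGG vs GGCGT ✗; k=6: AGCAGG vs GGCGTG ✗; k=7: TAGCAGG vs GGCGTGA ✗.
Perfect overlaps at k = 1, 2; the largest is 2.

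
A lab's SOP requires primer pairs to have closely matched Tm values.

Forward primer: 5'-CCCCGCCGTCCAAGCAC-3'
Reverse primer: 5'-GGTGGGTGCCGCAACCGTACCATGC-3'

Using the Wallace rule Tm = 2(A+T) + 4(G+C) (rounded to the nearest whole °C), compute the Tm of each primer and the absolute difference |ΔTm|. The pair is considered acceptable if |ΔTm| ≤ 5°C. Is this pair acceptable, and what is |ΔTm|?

Forward: A=3 T=1 G=3 C=10 → Tm = 2·4 + 4·13 = 60°C.
Reverse: A=4 T=4 G=9 C=8 → Tm = 2·8 + 4·17 = 84°C.
|ΔTm| = |60 − 84| = 24°C, > 5°C.

|ΔTm| = 24°C; the pair is not acceptable.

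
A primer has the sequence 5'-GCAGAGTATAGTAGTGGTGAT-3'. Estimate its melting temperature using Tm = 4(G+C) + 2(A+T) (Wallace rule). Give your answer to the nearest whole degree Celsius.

Base counts: A=6, T=6, G=8, C=1 (length 21).
Tm = 2·(6+6) + 4·(8+1) = 2·12 + 4·9 = 24 + 36 = 60°C.

60°C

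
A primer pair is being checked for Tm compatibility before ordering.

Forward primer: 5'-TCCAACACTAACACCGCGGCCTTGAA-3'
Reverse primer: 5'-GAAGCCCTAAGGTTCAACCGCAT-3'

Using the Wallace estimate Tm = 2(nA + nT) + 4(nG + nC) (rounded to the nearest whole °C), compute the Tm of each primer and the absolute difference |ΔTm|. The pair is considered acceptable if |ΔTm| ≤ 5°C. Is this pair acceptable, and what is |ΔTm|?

|ΔTm| = 10°C; the pair is not acceptable.

Forward: A=8 T=4 G=4 C=10 → Tm = 2·12 + 4·14 = 80°C.
Reverse: A=7 T=4 G=5 C=7 → Tm = 2·11 + 4·12 = 70°C.
|ΔTm| = |80 − 70| = 10°C, > 5°C.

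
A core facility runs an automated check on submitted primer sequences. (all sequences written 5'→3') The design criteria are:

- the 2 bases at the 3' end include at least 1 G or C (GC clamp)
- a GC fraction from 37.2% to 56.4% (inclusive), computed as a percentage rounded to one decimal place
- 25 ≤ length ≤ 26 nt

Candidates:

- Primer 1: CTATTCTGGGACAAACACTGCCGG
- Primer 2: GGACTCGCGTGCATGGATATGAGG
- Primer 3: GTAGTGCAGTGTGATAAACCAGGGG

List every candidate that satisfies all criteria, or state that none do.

Primer 1 (24 nt, A=6 T=5 G=6 C=7): 3' end GG has 2 G/C ✓; GC 13/24 = 54.2% ✓; length 24, outside 25–26 ✗ — fails.
Primer 2 (24 nt, A=5 T=5 G=10 C=4): 3' end GG has 2 G/C ✓; GC 14/24 = 58.3%, outside 37.2–56.4% ✗; length 24, outside 25–26 ✗ — fails.
Primer 3 (25 nt, A=7 T=5 G=10 C=3): 3' end GG has 2 G/C ✓; GC 13/25 = 52.0% ✓; length 25 ✓ — passes.

Primer 3 only.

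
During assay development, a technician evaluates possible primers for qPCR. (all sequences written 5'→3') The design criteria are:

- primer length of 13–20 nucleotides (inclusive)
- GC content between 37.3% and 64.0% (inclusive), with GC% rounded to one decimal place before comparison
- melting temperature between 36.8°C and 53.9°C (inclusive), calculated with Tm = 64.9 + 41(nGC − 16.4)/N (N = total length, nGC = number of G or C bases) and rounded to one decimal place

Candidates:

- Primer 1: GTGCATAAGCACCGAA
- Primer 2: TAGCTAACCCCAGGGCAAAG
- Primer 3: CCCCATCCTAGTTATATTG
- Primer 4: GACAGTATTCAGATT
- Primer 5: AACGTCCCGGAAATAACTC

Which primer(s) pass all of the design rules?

Primer 1, Primer 2, Primer 3 and Primer 5.

Primer 1 (16 nt, A=6 T=2 G=4 C=4): length 16 ✓; GC 8/16 = 50.0% ✓; Tm = 64.9 + 41·(8 − 16.4)/16 = 43.4°C ✓ — passes.
Primer 2 (20 nt, A=7 T=2 G=5 C=6): length 20 ✓; GC 11/20 = 55.0% ✓; Tm = 64.9 + 41·(11 − 16.4)/20 = 53.8°C ✓ — passes.
Primer 3 (19 nt, A=4 T=7 G=2 C=6): length 19 ✓; GC 8/19 = 42.1% ✓; Tm = 64.9 + 41·(8 − 16.4)/19 = 46.8°C ✓ — passes.
Primer 4 (15 nt, A=5 T=5 G=3 C=2): length 15 ✓; GC 5/15 = 33.3%, outside 37.3–64.0% ✗; Tm = 64.9 + 41·(5 − 16.4)/15 = 33.7°C, outside 36.8–53.9°C ✗ — fails.
Primer 5 (19 nt, A=7 T=3 G=3 C=6): length 19 ✓; GC 9/19 = 47.4% ✓; Tm = 64.9 + 41·(9 − 16.4)/19 = 48.9°C ✓ — passes.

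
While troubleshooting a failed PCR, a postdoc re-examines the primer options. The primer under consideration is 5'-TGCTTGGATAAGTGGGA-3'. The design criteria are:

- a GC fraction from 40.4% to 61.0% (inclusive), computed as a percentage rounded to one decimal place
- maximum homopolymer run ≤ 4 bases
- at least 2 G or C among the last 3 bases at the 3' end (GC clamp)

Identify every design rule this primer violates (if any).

Base counts: A=4, T=5, G=7, C=1 (length 17).
GC content: GC 8/17 = 47.1% ✓
homopolymer run: longest run = 3 ✓
GC clamp: 3' end GGA has 2 G/C ✓

Meets all criteria.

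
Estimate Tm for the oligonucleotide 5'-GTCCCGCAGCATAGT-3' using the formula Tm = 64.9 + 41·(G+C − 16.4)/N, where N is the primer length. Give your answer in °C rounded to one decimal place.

44.7°C

Base counts: A=3, T=3, G=4, C=5; G+C = 9, N = 15.
Tm = 64.9 + 41·(9 − 16.4)/15 = 64.9 + -303.40/15 = 44.7°C.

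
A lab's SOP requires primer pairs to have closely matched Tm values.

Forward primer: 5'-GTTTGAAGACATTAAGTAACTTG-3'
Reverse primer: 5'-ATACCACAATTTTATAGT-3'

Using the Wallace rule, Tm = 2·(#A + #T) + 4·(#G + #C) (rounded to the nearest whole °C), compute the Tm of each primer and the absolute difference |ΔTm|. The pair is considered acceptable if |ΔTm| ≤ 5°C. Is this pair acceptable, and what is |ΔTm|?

Forward: A=8 T=8 G=5 C=2 → Tm = 2·16 + 4·7 = 60°C.
Reverse: A=7 T=7 G=1 C=3 → Tm = 2·14 + 4·4 = 44°C.
|ΔTm| = |60 − 44| = 16°C, > 5°C.

|ΔTm| = 16°C; the pair is not acceptable.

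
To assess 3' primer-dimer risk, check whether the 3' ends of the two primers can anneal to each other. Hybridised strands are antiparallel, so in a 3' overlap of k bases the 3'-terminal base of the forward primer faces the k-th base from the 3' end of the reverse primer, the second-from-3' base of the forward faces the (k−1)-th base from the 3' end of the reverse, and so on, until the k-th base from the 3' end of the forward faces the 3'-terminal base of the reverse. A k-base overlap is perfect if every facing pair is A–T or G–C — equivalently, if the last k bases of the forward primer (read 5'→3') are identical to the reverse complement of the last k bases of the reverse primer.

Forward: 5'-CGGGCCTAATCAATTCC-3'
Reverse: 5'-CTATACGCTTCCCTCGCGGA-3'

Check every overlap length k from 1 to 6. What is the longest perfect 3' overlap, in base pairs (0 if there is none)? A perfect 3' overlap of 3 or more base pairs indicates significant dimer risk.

Longest perfect overlap: 3 complementary base pairs; significant dimer risk (threshold 3).

Last 6 bases (5'→3') — forward …AATTCC, reverse …CGCGGA.
Reverse complement of the reverse primer's last 6 bases: TCCGCG; its first k bases are the reverse complement of the reverse primer's last k bases, so a perfect k-base overlap needs the forward primer's last k bases to equal them.
Comparing (forward last k vs required): k=1: C vs T ✗; k=2: CC vs TC ✗; k=3: TCC vs TCC ✓; k=4: TTCC vs TCCG ✗; k=5: ATTCC vs TCCGC ✗; k=6: AATTCC vs TCCGCG ✗.
Only k = 3 is perfect, so the longest perfect 3' overlap is 3.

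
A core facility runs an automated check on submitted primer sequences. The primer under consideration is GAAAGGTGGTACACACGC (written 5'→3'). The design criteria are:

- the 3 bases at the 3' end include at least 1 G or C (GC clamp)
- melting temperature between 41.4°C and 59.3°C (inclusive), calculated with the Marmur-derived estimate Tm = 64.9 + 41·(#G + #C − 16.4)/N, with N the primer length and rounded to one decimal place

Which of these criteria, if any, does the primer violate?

Meets all criteria.

Base counts: A=6, T=2, G=6, C=4 (length 18).
GC clamp: 3' end CGC has 3 G/C ✓
Tm: Tm = 64.9 + 41·(10 − 16.4)/18 = 50.3°C ✓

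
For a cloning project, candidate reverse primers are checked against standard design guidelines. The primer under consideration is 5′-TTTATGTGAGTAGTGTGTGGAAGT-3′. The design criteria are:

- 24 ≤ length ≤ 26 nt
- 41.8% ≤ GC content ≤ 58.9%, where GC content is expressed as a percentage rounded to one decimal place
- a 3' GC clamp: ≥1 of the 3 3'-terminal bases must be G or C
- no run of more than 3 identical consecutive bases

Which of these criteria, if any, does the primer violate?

Fails: GC content.

Base counts: A=5, T=10, G=9, C=0 (length 24).
length: length 24 ✓
GC content: GC 9/24 = 37.5%, outside 41.8–58.9% ✗
GC clamp: 3' end AGT has 1 G/C ✓
homopolymer run: longest run = 3 ✓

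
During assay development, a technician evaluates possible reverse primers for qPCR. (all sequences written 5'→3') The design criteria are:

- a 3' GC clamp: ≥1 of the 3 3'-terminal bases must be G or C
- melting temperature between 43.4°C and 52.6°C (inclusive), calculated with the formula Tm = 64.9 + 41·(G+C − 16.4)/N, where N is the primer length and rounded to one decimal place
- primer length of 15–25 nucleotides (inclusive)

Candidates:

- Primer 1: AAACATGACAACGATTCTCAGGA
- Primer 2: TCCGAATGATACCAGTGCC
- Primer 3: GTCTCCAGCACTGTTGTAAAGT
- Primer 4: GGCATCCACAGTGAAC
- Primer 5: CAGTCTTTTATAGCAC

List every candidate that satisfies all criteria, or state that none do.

Primer 1 (23 nt, A=10 T=4 G=4 C=5): 3' end GGA has 2 G/C ✓; Tm = 64.9 + 41·(9 − 16.4)/23 = 51.7°C ✓; length 23 ✓ — passes.
Primer 2 (19 nt, A=5 T=4 G=4 C=6): 3' end GCC has 3 G/C ✓; Tm = 64.9 + 41·(10 − 16.4)/19 = 51.1°C ✓; length 19 ✓ — passes.
Primer 3 (22 nt, A=5 T=7 G=5 C=5): 3' end AGT has 1 G/C ✓; Tm = 64.9 + 41·(10 − 16.4)/22 = 53.0°C, outside 43.4–52.6°C ✗; length 22 ✓ — fails.
Primer 4 (16 nt, A=5 T=2 G=4 C=5): 3' end AAC has 1 G/C ✓; Tm = 64.9 + 41·(9 − 16.4)/16 = 45.9°C ✓; length 16 ✓ — passes.
Primer 5 (16 nt, A=4 T=6 G=2 C=4): 3' end CAC has 2 G/C ✓; Tm = 64.9 + 41·(6 − 16.4)/16 = 38.3°C, outside 43.4–52.6°C ✗; length 16 ✓ — fails.

Primer 1, Primer 2 and Primer 4.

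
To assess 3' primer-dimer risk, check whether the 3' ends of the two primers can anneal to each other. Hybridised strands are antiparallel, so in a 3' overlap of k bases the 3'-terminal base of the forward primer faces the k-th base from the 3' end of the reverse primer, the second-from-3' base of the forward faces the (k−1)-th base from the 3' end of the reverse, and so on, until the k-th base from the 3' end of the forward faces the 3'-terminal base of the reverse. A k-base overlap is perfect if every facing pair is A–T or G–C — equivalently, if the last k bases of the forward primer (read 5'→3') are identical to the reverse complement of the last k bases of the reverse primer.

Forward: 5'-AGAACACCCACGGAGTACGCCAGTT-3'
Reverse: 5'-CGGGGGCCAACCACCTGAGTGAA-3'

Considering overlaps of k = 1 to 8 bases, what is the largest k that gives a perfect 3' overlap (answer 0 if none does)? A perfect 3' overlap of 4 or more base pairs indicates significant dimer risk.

Longest perfect overlap: 2 complementary base pairs; below the dimer-risk threshold (threshold 4).

Last 8 bases (5'→3') — forward …CGCCAGTT, reverse …TGAGTGAA.
Reverse complement of the reverse primer's last 8 bases: TTCACTCA; its first k bases are the reverse complement of the reverse primer's last k bases, so a perfect k-base overlap needs the forward primer's last k bases to equal them.
Comparing (forward last k vs required): k=1: T vs T ✓; k=2: TT vs TT ✓; k=3: GTT vs TTC ✗; k=4: AGTT vs TTCA ✗; k=5: CAGTT vs TTCAC ✗; k=6: CCAGTT vs TTCACT ✗; k=7: GCCAGTT vs TTCACTC ✗; k=8: CGCCAGTT vs TTCACTCA ✗.
Perfect overlaps at k = 1, 2; the largest is 2.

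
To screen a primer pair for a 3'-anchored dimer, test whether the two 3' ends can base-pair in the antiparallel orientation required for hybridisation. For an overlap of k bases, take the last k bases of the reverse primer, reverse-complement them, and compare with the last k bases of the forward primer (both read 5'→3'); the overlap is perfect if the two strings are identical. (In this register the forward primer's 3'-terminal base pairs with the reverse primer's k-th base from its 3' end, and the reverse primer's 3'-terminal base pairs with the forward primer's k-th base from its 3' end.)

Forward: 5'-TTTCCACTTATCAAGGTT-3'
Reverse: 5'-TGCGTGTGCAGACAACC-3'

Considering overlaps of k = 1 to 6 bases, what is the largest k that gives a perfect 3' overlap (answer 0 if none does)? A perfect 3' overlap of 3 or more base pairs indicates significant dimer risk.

Longest perfect overlap: 4 complementary base pairs; significant dimer risk (threshold 3).

Last 6 bases (5'→3') — forward …AAGGTT, reverse …ACAACC.
Reverse complement of the reverse primer's last 6 bases: GGTTGT; its first k bases are the reverse complement of the reverse primer's last k bases, so a perfect k-base overlap needs the forward primer's last k bases to equal them.
Comparing (forward last k vs required): k=1: T vs G ✗; k=2: TT vs GG ✗; k=3: GTT vs GGT ✗; k=4: GGTT vs GGTT ✓; k=5: AGGTT vs GGTTG ✗; k=6: AAGGTT vs GGTTGT ✗.
Only k = 4 is perfect, so the longest perfect 3' overlap is 4.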